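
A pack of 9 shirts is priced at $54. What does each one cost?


Total cost: $54
Number of items: 9
Unit price: $54 / 9 = $6

$6


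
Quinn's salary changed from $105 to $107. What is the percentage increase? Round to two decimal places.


Find the absolute change:
|107 - 105| = 2
Divide by original and multiply by 100:
2 / 105 x 100 = 1.9047...% ≈ 1.9%

1.9%


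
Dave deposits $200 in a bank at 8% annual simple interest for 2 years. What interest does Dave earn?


Use the formula I = P x R x T / 100
P x R x T = 200 x 8 x 2 = 3200
I = 3200 / 100 = $32

$32


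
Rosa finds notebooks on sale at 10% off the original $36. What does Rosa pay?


Calculate the discount amount:
10% of $36 = $3.60
Subtract from original:
$36 - $3.60 = $32.40

$32.40


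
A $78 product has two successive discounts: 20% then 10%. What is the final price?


First discount:
20% of $78 = $15.60
Price after first discount:
$78 - $15.60 = $62.40
Second discount:
10% of $62.40 = $6.24
Final price:
$62.40 - $6.24 = $56.16

$56.16


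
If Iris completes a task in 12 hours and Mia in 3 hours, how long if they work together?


Iris's rate: 1/12 of the job per hour
Mia's rate: 1/3 of the job per hour
Combined rate: 1/12 + 1/3 = 5/12 per hour
Time = 1 / (5/12) = 12/5 = 2.4 hours

2.4 hours


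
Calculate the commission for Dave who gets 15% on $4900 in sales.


Convert rate to decimal:
15% = 0.15
Multiply by sales:
$4900 x 0.15 = $735

$735


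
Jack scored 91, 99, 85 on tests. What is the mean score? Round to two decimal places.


Add the scores:
91 + 99 + 85 = 275
Divide by the number of tests:
275 / 3 = 91.6666... ≈ 91.67

91.67


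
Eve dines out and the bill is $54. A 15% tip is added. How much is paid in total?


Calculate the tip:
15% of $54 = $8.10
Add tip to meal cost:
$54 + $8.10 = $62.10

$62.10


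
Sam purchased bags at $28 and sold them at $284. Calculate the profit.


Selling price = $284
Cost price = $28
Profit = selling price - cost price:
Profit = $284 - $28 = $256

$256


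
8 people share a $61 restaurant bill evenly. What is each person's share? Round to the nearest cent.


Total bill: $61
Number of people: 8
Each pays: $61 / 8 = $7.625 ≈ $7.63

$7.63


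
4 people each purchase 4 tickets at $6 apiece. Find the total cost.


Cost per person:
4 x $6 = $24
Group total:
4 x $24 = $96

$96


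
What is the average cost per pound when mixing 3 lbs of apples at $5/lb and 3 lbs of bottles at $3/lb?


Cost of apples:
3 x $5 = $15
Cost of bottles:
3 x $3 = $9
Total cost: $15 + $9 = $24
Total weight: 6 lbs
Average: $24 / 6 = $4/lb

$4/lb


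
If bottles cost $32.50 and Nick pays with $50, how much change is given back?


Start with the amount paid:
$50
Subtract the price:
$50 - $32.50 = $17.50

$17.50


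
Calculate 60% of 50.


Convert percentage to decimal:
60% = 0.6
Multiply:
50 x 0.6 = 30

30


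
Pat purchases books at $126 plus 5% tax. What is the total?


Calculate the tax:
5% of $126 = $6.30
Add tax to price:
$126 + $6.30 = $132.30

$132.30


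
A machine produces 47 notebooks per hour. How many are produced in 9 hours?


Production rate: 47 notebooks per hour
Time: 9 hours
Total: 47 x 9 = 423 notebooks

423 notebooks


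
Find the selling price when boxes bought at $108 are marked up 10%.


Calculate the markup amount:
10% of $108 = $10.80
Add to cost:
$108 + $10.80 = $118.80

$118.80


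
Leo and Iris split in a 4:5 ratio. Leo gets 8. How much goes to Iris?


Find the multiplier:
8 / 4 = 2
Apply to Iris's share:
5 x 2 = 10

10


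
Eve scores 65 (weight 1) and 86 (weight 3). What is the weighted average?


Weighted sum:
1 x 65 + 3 x 86 = 323
Total weight:
1 + 3 = 4
Weighted average:
323 / 4 = 80.75

80.75


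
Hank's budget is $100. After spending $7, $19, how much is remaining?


Add up expenses:
$7 + $19 = $26
Subtract from budget:
$100 - $26 = $74

$74


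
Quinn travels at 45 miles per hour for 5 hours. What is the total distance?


Use the formula: distance = speed x time
Speed = 45 mph, Time = 5 hours
45 x 5 = 225 miles

225 miles


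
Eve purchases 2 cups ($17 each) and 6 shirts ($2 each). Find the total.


Cost of cups:
2 x $17 = $34
Cost of shirts:
6 x $2 = $12
Add both:
$34 + $12 = $46

$46


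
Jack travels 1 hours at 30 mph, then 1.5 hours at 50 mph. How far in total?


Leg 1 distance:
30 x 1 = 30 miles
Leg 2 distance:
50 x 1.5 = 75 miles
Total distance:
30 + 75 = 105 miles

105 miles


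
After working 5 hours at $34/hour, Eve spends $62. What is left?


Calculate earnings:
5 x $34 = $170
Subtract spending:
$170 - $62 = $108

$108


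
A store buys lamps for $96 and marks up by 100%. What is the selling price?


Calculate the markup amount:
100% of $96 = $96
Add to cost:
$96 + $96 = $192

$192


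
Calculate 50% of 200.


Convert percentage to decimal:
50% = 0.5
Multiply:
200 x 0.5 = 100

100


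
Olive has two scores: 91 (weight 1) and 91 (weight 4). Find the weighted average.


Weighted sum:
1 x 91 + 4 x 91 = 455
Total weight:
1 + 4 = 5
Weighted average:
455 / 5 = 91

91


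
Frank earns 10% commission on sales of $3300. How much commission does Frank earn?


Convert rate to decimal:
10% = 0.1
Multiply by sales:
$3300 x 0.1 = $330

$330


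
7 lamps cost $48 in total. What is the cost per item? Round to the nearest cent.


Total cost: $48
Number of items: 7
Unit price: $48 / 7 = $6.8571... ≈ $6.86

$6.86


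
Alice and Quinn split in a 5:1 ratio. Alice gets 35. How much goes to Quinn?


Find the multiplier:
35 / 5 = 7
Apply to Quinn's share:
1 x 7 = 7

7


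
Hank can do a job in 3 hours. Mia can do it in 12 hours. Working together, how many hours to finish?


Hank's rate: 1/3 of the job per hour
Mia's rate: 1/12 of the job per hour
Combined rate: 1/3 + 1/12 = 5/12 per hour
Time = 1 / (5/12) = 12/5 = 2.4 hours

2.4 hours


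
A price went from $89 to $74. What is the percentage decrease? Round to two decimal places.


Find the absolute change:
|74 - 89| = 15
Divide by original and multiply by 100:
15 / 89 x 100 = 16.8539...% ≈ 16.85%

16.85%


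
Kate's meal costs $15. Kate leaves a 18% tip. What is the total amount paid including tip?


Calculate the tip:
18% of $15 = $2.70
Add tip to meal cost:
$15 + $2.70 = $17.70

$17.70


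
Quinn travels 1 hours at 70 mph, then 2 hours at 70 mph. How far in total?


Leg 1 distance:
70 x 1 = 70 miles
Leg 2 distance:
70 x 2 = 140 miles
Total distance:
70 + 140 = 210 miles

210 miles


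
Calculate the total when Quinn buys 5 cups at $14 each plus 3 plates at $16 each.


Cost of cups:
5 x $14 = $70
Cost of plates:
3 x $16 = $48
Add both:
$70 + $48 = $118

$118


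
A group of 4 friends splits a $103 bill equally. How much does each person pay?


Total bill: $103
Number of people: 4
Each pays: $103 / 4 = $25.75

$25.75


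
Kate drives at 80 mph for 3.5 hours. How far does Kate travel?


Use the formula: distance = speed x time
Speed = 80 mph, Time = 3.5 hours
80 x 3.5 = 280 miles

280 miles


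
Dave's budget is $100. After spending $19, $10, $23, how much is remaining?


Add up expenses:
$19 + $10 + $23 = $52
Subtract from budget:
$100 - $52 = $48

$48


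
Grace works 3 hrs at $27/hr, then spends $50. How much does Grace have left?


Calculate earnings:
3 x $27 = $81
Subtract spending:
$81 - $50 = $31

$31


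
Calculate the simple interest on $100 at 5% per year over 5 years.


Use the formula I = P x R x T / 100
P x R x T = 100 x 5 x 5 = 2500
I = 2500 / 100 = $25

$25


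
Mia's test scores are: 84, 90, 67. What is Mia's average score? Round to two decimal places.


Add the scores:
84 + 90 + 67 = 241
Divide by the number of tests:
241 / 3 = 80.3333... ≈ 80.33

80.33


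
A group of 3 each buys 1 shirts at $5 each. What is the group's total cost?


Cost per person:
1 x $5 = $5
Group total:
3 x $5 = $15

$15


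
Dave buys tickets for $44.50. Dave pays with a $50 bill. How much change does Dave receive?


Start with the amount paid:
$50
Subtract the price:
$50 - $44.50 = $5.50

$5.50


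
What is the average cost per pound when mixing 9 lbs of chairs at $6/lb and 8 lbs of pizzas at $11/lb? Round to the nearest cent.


Cost of chairs:
9 x $6 = $54
Cost of pizzas:
8 x $11 = $88
Total cost: $54 + $88 = $142
Total weight: 17 lbs
Average: $142 / 17 = $8.3529... ≈ $8.35/lb

$8.35/lb


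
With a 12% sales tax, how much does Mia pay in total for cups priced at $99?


Calculate the tax:
12% of $99 = $11.88
Add tax to price:
$99 + $11.88 = $110.88

$110.88


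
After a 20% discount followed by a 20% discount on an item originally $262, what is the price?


First discount:
20% of $262 = $52.40
Price after first discount:
$262 - $52.40 = $209.60
Second discount:
20% of $209.60 = $41.92
Final price:
$209.60 - $41.92 = $167.68

$167.68


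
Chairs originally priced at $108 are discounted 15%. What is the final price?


Calculate the discount amount:
15% of $108 = $16.20
Subtract from original:
$108 - $16.20 = $91.80

$91.80


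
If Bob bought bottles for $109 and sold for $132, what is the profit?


Selling price = $132
Cost price = $109
Profit = selling price - cost price:
Profit = $132 - $109 = $23

$23


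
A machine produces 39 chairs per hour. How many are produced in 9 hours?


Production rate: 39 chairs per hour
Time: 9 hours
Total: 39 x 9 = 351 chairs

351 chairs


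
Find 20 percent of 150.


Convert percentage to decimal:
20% = 0.2
Multiply:
150 x 0.2 = 30

30


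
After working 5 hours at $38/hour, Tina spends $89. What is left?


Calculate earnings:
5 x $38 = $190
Subtract spending:
$190 - $89 = $101

$101


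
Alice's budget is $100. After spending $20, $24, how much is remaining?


Add up expenses:
$20 + $24 = $44
Subtract from budget:
$100 - $44 = $56

$56


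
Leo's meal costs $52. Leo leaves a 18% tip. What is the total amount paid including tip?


Calculate the tip:
18% of $52 = $9.36
Add tip to meal cost:
$52 + $9.36 = $61.36

$61.36


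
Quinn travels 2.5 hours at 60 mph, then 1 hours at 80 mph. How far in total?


Leg 1 distance:
60 x 2.5 = 150 miles
Leg 2 distance:
80 x 1 = 80 miles
Total distance:
150 + 80 = 230 miles

230 miles


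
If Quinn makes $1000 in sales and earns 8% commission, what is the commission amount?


Convert rate to decimal:
8% = 0.08
Multiply by sales:
$1000 x 0.08 = $80

$80


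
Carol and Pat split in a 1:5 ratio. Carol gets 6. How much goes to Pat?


Find the multiplier:
6 / 1 = 6
Apply to Pat's share:
5 x 6 = 30

30


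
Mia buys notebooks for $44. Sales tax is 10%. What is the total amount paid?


Calculate the tax:
10% of $44 = $4.40
Add tax to price:
$44 + $4.40 = $48.40

$48.40


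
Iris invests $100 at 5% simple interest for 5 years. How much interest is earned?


Use the formula I = P x R x T / 100
P x R x T = 100 x 5 x 5 = 2500
I = 2500 / 100 = $25

$25


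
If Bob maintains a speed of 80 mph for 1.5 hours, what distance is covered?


Use the formula: distance = speed x time
Speed = 80 mph, Time = 1.5 hours
80 x 1.5 = 120 miles

120 miles


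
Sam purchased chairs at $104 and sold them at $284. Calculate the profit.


Selling price = $284
Cost price = $104
Profit = selling price - cost price:
Profit = $284 - $104 = $180

$180


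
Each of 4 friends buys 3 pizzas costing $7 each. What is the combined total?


Cost per person:
3 x $7 = $21
Group total:
4 x $21 = $84

$84


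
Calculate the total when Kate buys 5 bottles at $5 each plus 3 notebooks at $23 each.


Cost of bottles:
5 x $5 = $25
Cost of notebooks:
3 x $23 = $69
Add both:
$25 + $69 = $94

$94


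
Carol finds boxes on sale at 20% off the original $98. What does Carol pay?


Calculate the discount amount:
20% of $98 = $19.60
Subtract from original:
$98 - $19.60 = $78.40

$78.40


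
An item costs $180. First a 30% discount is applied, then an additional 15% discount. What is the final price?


First discount:
30% of $180 = $54
Price after first discount:
$180 - $54 = $126
Second discount:
15% of $126 = $18.90
Final price:
$126 - $18.90 = $107.10

$107.10


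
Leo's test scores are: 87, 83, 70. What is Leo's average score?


Add the scores:
87 + 83 + 70 = 240
Divide by the number of tests:
240 / 3 = 80

80


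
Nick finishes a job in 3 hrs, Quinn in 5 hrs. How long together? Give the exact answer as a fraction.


Nick's rate: 1/3 of the job per hour
Quinn's rate: 1/5 of the job per hour
Combined rate: 1/3 + 1/5 = 8/15 per hour
Time = 1 / (8/15) = 15/8 hours (≈ 1.88 hours)

15/8 hours


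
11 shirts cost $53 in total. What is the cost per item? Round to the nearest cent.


Total cost: $53
Number of items: 11
Unit price: $53 / 11 = $4.8181... ≈ $4.82

$4.82


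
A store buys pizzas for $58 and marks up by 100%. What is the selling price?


Calculate the markup amount:
100% of $58 = $58
Add to cost:
$58 + $58 = $116

$116


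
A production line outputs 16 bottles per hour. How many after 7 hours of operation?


Production rate: 16 bottles per hour
Time: 7 hours
Total: 16 x 7 = 112 bottles

112 bottles


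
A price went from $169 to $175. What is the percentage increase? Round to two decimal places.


Find the absolute change:
|175 - 169| = 6
Divide by original and multiply by 100:
6 / 169 x 100 = 3.5502...% ≈ 3.55%

3.55%


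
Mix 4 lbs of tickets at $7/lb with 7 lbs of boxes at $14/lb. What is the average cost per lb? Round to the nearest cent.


Cost of tickets:
4 x $7 = $28
Cost of boxes:
7 x $14 = $98
Total cost: $28 + $98 = $126
Total weight: 11 lbs
Average: $126 / 11 = $11.4545... ≈ $11.45/lb

$11.45/lb


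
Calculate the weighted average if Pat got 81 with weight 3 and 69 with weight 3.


Weighted sum:
3 x 81 + 3 x 69 = 450
Total weight:
3 + 3 = 6
Weighted average:
450 / 6 = 75

75


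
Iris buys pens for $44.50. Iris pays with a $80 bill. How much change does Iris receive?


Start with the amount paid:
$80
Subtract the price:
$80 - $44.50 = $35.50

$35.50


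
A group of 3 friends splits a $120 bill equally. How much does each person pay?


Total bill: $120
Number of people: 3
Each pays: $120 / 3 = $40

$40


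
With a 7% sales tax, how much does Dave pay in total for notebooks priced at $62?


Calculate the tax:
7% of $62 = $4.34
Add tax to price:
$62 + $4.34 = $66.34

$66.34


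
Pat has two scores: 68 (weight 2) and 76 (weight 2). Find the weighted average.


Weighted sum:
2 x 68 + 2 x 76 = 288
Total weight:
2 + 2 = 4
Weighted average:
288 / 4 = 72

72


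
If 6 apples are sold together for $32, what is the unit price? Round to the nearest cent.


Total cost: $32
Number of items: 6
Unit price: $32 / 6 = $5.3333... ≈ $5.33

$5.33


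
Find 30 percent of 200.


Convert percentage to decimal:
30% = 0.3
Multiply:
200 x 0.3 = 60

60


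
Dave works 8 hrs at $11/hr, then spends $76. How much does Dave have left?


Calculate earnings:
8 x $11 = $88
Subtract spending:
$88 - $76 = $12

$12


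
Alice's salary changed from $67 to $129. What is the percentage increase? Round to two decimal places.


Find the absolute change:
|129 - 67| = 62
Divide by original and multiply by 100:
62 / 67 x 100 = 92.5373...% ≈ 92.54%

92.54%


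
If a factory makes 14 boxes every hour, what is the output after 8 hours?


Production rate: 14 boxes per hour
Time: 8 hours
Total: 14 x 8 = 112 boxes

112 boxes


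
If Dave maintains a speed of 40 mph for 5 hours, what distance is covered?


Use the formula: distance = speed x time
Speed = 40 mph, Time = 5 hours
40 x 5 = 200 miles

200 miles


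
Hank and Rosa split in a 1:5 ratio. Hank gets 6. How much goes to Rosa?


Find the multiplier:
6 / 1 = 6
Apply to Rosa's share:
5 x 6 = 30

30


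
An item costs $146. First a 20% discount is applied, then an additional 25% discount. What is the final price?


First discount:
20% of $146 = $29.20
Price after first discount:
$146 - $29.20 = $116.80
Second discount:
25% of $116.80 = $29.20
Final price:
$116.80 - $29.20 = $87.60

$87.60


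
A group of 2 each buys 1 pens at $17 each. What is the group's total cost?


Cost per person:
1 x $17 = $17
Group total:
2 x $17 = $34

$34


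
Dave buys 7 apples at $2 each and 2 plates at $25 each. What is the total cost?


Cost of apples:
7 x $2 = $14
Cost of plates:
2 x $25 = $50
Add both:
$14 + $50 = $64

$64


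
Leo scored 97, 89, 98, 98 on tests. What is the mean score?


Add the scores:
97 + 89 + 98 + 98 = 382
Divide by the number of tests:
382 / 4 = 95.5

95.5


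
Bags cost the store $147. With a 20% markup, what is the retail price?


Calculate the markup amount:
20% of $147 = $29.40
Add to cost:
$147 + $29.40 = $176.40

$176.40


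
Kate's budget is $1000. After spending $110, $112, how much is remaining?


Add up expenses:
$110 + $112 = $222
Subtract from budget:
$1000 - $222 = $778

$778


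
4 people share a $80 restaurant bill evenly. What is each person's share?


Total bill: $80
Number of people: 4
Each pays: $80 / 4 = $20

$20


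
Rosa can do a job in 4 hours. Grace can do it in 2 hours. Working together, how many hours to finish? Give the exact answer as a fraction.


Rosa's rate: 1/4 of the job per hour
Grace's rate: 1/2 of the job per hour
Combined rate: 1/4 + 1/2 = 3/4 per hour
Time = 1 / (3/4) = 4/3 hours (≈ 1.33 hours)

4/3 hours


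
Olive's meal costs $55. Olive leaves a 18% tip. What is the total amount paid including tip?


Calculate the tip:
18% of $55 = $9.90
Add tip to meal cost:
$55 + $9.90 = $64.90

$64.90


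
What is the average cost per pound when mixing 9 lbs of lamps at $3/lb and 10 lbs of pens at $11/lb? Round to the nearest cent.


Cost of lamps:
9 x $3 = $27
Cost of pens:
10 x $11 = $110
Total cost: $27 + $110 = $137
Total weight: 19 lbs
Average: $137 / 19 = $7.2105... ≈ $7.21/lb

$7.21/lb


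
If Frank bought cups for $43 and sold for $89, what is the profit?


Selling price = $89
Cost price = $43
Profit = selling price - cost price:
Profit = $89 - $43 = $46

$46


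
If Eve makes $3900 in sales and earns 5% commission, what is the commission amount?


Convert rate to decimal:
5% = 0.05
Multiply by sales:
$3900 x 0.05 = $195

$195


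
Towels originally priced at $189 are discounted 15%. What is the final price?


Calculate the discount amount:
15% of $189 = $28.35
Subtract from original:
$189 - $28.35 = $160.65

$160.65


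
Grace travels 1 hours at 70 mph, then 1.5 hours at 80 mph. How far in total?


Leg 1 distance:
70 x 1 = 70 miles
Leg 2 distance:
80 x 1.5 = 120 miles
Total distance:
70 + 120 = 190 miles

190 miles


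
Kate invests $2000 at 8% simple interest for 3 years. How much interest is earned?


Use the formula I = P x R x T / 100
P x R x T = 2000 x 8 x 3 = 48000
I = 48000 / 100 = $480

$480


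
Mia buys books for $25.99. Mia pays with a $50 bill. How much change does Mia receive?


Start with the amount paid:
$50
Subtract the price:
$50 - $25.99 = $24.01

$24.01


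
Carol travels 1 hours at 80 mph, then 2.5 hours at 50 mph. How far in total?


Leg 1 distance:
80 x 1 = 80 miles
Leg 2 distance:
50 x 2.5 = 125 miles
Total distance:
80 + 125 = 205 miles

205 miles


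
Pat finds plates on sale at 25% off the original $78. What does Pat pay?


Calculate the discount amount:
25% of $78 = $19.50
Subtract from original:
$78 - $19.50 = $58.50

$58.50


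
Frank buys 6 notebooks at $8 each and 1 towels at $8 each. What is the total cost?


Cost of notebooks:
6 x $8 = $48
Cost of towels:
1 x $8 = $8
Add both:
$48 + $8 = $56

$56


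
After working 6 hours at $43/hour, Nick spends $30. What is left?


Calculate earnings:
6 x $43 = $258
Subtract spending:
$258 - $30 = $228

$228


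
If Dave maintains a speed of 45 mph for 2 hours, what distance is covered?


Use the formula: distance = speed x time
Speed = 45 mph, Time = 2 hours
45 x 2 = 90 miles

90 miles


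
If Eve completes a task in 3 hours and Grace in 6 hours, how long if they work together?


Eve's rate: 1/3 of the job per hour
Grace's rate: 1/6 of the job per hour
Combined rate: 1/3 + 1/6 = 1/2 per hour
Time = 1 / (1/2) = 2 hours

2 hours


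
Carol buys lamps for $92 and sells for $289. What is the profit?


Selling price = $289
Cost price = $92
Profit = selling price - cost price:
Profit = $289 - $92 = $197

$197


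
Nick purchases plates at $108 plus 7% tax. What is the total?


Calculate the tax:
7% of $108 = $7.56
Add tax to price:
$108 + $7.56 = $115.56

$115.56


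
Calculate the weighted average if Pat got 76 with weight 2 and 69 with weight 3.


Weighted sum:
2 x 76 + 3 x 69 = 359
Total weight:
2 + 3 = 5
Weighted average:
359 / 5 = 71.8

71.8


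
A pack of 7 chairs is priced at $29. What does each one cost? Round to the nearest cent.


Total cost: $29
Number of items: 7
Unit price: $29 / 7 = $4.1428... ≈ $4.14

$4.14


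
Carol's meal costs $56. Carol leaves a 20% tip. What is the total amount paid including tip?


Calculate the tip:
20% of $56 = $11.20
Add tip to meal cost:
$56 + $11.20 = $67.20

$67.20


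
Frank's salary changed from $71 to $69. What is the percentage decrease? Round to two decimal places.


Find the absolute change:
|69 - 71| = 2
Divide by original and multiply by 100:
2 / 71 x 100 = 2.8169...% ≈ 2.82%

2.82%


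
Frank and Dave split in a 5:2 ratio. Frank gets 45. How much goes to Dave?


Find the multiplier:
45 / 5 = 9
Apply to Dave's share:
2 x 9 = 18

18


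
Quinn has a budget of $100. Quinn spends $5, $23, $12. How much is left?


Add up expenses:
$5 + $23 + $12 = $40
Subtract from budget:
$100 - $40 = $60

$60


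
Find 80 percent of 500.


Convert percentage to decimal:
80% = 0.8
Multiply:
500 x 0.8 = 400

400


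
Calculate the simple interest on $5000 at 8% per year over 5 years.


Use the formula I = P x R x T / 100
P x R x T = 5000 x 8 x 5 = 200000
I = 200000 / 100 = $2000

$2000


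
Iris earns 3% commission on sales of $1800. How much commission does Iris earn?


Convert rate to decimal:
3% = 0.03
Multiply by sales:
$1800 x 0.03 = $54

$54


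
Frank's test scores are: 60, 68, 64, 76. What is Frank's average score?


Add the scores:
60 + 68 + 64 + 76 = 268
Divide by the number of tests:
268 / 4 = 67

67


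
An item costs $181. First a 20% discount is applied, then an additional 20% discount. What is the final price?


First discount:
20% of $181 = $36.20
Price after first discount:
$181 - $36.20 = $144.80
Second discount:
20% of $144.80 = $28.96
Final price:
$144.80 - $28.96 = $115.84

$115.84


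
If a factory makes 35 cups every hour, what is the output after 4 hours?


Production rate: 35 cups per hour
Time: 4 hours
Total: 35 x 4 = 140 cups

140 cups


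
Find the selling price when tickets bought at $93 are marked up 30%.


Calculate the markup amount:
30% of $93 = $27.90
Add to cost:
$93 + $27.90 = $120.90

$120.90


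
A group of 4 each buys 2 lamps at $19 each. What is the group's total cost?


Cost per person:
2 x $19 = $38
Group total:
4 x $38 = $152

$152


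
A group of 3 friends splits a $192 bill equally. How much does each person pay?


Total bill: $192
Number of people: 3
Each pays: $192 / 3 = $64

$64


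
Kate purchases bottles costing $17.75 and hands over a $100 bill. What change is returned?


Start with the amount paid:
$100
Subtract the price:
$100 - $17.75 = $82.25

$82.25


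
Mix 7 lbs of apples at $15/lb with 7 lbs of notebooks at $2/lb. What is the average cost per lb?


Cost of apples:
7 x $15 = $105
Cost of notebooks:
7 x $2 = $14
Total cost: $105 + $14 = $119
Total weight: 14 lbs
Average: $119 / 14 = $8.50/lb

$8.50/lb


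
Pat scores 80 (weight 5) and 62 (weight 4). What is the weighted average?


Weighted sum:
5 x 80 + 4 x 62 = 648
Total weight:
5 + 4 = 9
Weighted average:
648 / 9 = 72

72


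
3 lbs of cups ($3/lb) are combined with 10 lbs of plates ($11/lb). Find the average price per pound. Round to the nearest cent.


Cost of cups:
3 x $3 = $9
Cost of plates:
10 x $11 = $110
Total cost: $9 + $110 = $119
Total weight: 13 lbs
Average: $119 / 13 = $9.1538... ≈ $9.15/lb

$9.15/lb


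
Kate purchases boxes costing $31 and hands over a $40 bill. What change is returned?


Start with the amount paid:
$40
Subtract the price:
$40 - $31 = $9

$9


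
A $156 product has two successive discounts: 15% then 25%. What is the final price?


First discount:
15% of $156 = $23.40
Price after first discount:
$156 - $23.40 = $132.60
Second discount:
25% of $132.60 = $33.15
Final price:
$132.60 - $33.15 = $99.45

$99.45


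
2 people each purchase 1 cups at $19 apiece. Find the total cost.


Cost per person:
1 x $19 = $19
Group total:
2 x $19 = $38

$38


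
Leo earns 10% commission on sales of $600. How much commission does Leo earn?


Convert rate to decimal:
10% = 0.1
Multiply by sales:
$600 x 0.1 = $60

$60


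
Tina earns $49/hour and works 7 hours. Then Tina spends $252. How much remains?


Calculate earnings:
7 x $49 = $343
Subtract spending:
$343 - $252 = $91

$91


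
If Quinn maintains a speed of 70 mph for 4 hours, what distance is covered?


Use the formula: distance = speed x time
Speed = 70 mph, Time = 4 hours
70 x 4 = 280 miles

280 miles


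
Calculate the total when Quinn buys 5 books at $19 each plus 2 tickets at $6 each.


Cost of books:
5 x $19 = $95
Cost of tickets:
2 x $6 = $12
Add both:
$95 + $12 = $107

$107


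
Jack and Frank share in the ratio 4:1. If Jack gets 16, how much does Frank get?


Find the multiplier:
16 / 4 = 4
Apply to Frank's share:
1 x 4 = 4

4


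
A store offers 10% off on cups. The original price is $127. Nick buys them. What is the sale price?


Calculate the discount amount:
10% of $127 = $12.70
Subtract from original:
$127 - $12.70 = $114.30

$114.30


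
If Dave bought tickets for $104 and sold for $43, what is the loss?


Selling price = $43
Cost price = $104
Loss = cost price - selling price:
Loss = $104 - $43 = $61

$61


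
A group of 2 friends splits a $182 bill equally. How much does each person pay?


Total bill: $182
Number of people: 2
Each pays: $182 / 2 = $91

$91


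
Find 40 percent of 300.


Convert percentage to decimal:
40% = 0.4
Multiply:
300 x 0.4 = 120

120


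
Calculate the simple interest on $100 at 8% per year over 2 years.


Use the formula I = P x R x T / 100
P x R x T = 100 x 8 x 2 = 1600
I = 1600 / 100 = $16

$16


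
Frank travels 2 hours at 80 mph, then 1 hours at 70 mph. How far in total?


Leg 1 distance:
80 x 2 = 160 miles
Leg 2 distance:
70 x 1 = 70 miles
Total distance:
160 + 70 = 230 miles

230 miles


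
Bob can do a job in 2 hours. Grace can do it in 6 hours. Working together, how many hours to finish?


Bob's rate: 1/2 of the job per hour
Grace's rate: 1/6 of the job per hour
Combined rate: 1/2 + 1/6 = 2/3 per hour
Time = 1 / (2/3) = 3/2 = 1.5 hours

1.5 hours


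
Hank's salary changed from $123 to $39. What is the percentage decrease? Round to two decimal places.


Find the absolute change:
|39 - 123| = 84
Divide by original and multiply by 100:
84 / 123 x 100 = 68.2926...% ≈ 68.29%

68.29%


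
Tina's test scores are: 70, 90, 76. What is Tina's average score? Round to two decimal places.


Add the scores:
70 + 90 + 76 = 236
Divide by the number of tests:
236 / 3 = 78.6666... ≈ 78.67

78.67


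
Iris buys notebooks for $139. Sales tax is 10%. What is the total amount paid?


Calculate the tax:
10% of $139 = $13.90
Add tax to price:
$139 + $13.90 = $152.90

$152.90


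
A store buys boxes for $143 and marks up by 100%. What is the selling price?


Calculate the markup amount:
100% of $143 = $143
Add to cost:
$143 + $143 = $286

$286


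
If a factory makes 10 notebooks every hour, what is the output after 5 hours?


Production rate: 10 notebooks per hour
Time: 5 hours
Total: 10 x 5 = 50 notebooks

50 notebooks


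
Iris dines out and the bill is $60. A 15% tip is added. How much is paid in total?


Calculate the tip:
15% of $60 = $9
Add tip to meal cost:
$60 + $9 = $69

$69


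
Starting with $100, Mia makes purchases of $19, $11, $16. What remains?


Add up expenses:
$19 + $11 + $16 = $46
Subtract from budget:
$100 - $46 = $54

$54


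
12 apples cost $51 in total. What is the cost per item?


Total cost: $51
Number of items: 12
Unit price: $51 / 12 = $4.25

$4.25


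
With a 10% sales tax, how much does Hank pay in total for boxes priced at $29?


Calculate the tax:
10% of $29 = $2.90
Add tax to price:
$29 + $2.90 = $31.90

$31.90


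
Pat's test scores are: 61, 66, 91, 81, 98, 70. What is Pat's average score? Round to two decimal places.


Add the scores:
61 + 66 + 91 + 81 + 98 + 70 = 467
Divide by the number of tests:
467 / 6 = 77.8333... ≈ 77.83

77.83


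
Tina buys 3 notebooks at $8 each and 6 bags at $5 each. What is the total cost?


Cost of notebooks:
3 x $8 = $24
Cost of bags:
6 x $5 = $30
Add both:
$24 + $30 = $54

$54


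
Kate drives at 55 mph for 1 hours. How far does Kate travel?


Use the formula: distance = speed x time
Speed = 55 mph, Time = 1 hours
55 x 1 = 55 miles

55 miles


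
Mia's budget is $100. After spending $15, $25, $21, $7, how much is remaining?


Add up expenses:
$15 + $25 + $21 + $7 = $68
Subtract from budget:
$100 - $68 = $32

$32


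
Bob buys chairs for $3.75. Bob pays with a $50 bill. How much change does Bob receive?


Start with the amount paid:
$50
Subtract the price:
$50 - $3.75 = $46.25

$46.25


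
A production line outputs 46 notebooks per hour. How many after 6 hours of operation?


Production rate: 46 notebooks per hour
Time: 6 hours
Total: 46 x 6 = 276 notebooks

276 notebooks


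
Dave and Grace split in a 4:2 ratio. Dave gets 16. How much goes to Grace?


Find the multiplier:
16 / 4 = 4
Apply to Grace's share:
2 x 4 = 8

8


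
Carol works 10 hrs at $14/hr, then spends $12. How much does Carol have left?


Calculate earnings:
10 x $14 = $140
Subtract spending:
$140 - $12 = $128

$128


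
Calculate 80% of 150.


Convert percentage to decimal:
80% = 0.8
Multiply:
150 x 0.8 = 120

120


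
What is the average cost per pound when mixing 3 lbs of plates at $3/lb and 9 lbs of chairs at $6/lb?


Cost of plates:
3 x $3 = $9
Cost of chairs:
9 x $6 = $54
Total cost: $9 + $54 = $63
Total weight: 12 lbs
Average: $63 / 12 = $5.25/lb

$5.25/lb


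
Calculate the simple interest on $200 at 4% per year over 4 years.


Use the formula I = P x R x T / 100
P x R x T = 200 x 4 x 4 = 3200
I = 3200 / 100 = $32

$32


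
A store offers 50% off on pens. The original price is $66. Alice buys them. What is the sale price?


Calculate the discount amount:
50% of $66 = $33
Subtract from original:
$66 - $33 = $33

$33


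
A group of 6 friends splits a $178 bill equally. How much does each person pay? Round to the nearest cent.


Total bill: $178
Number of people: 6
Each pays: $178 / 6 = $29.6666... ≈ $29.67

$29.67


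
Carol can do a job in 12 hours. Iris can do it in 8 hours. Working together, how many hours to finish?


Carol's rate: 1/12 of the job per hour
Iris's rate: 1/8 of the job per hour
Combined rate: 1/12 + 1/8 = 5/24 per hour
Time = 1 / (5/24) = 24/5 = 4.8 hours

4.8 hours


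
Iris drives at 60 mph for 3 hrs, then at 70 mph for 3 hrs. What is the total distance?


Leg 1 distance:
60 x 3 = 180 miles
Leg 2 distance:
70 x 3 = 210 miles
Total distance:
180 + 210 = 390 miles

390 miles


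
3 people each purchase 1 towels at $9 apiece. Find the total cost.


Cost per person:
1 x $9 = $9
Group total:
3 x $9 = $27

$27


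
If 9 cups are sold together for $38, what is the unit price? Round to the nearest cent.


Total cost: $38
Number of items: 9
Unit price: $38 / 9 = $4.2222... ≈ $4.22

$4.22


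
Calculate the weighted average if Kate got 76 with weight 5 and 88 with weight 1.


Weighted sum:
5 x 76 + 1 x 88 = 468
Total weight:
5 + 1 = 6
Weighted average:
468 / 6 = 78

78


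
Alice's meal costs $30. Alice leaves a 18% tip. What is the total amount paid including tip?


Calculate the tip:
18% of $30 = $5.40
Add tip to meal cost:
$30 + $5.40 = $35.40

$35.40


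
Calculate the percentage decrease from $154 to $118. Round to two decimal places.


Find the absolute change:
|118 - 154| = 36
Divide by original and multiply by 100:
36 / 154 x 100 = 23.3766...% ≈ 23.38%

23.38%


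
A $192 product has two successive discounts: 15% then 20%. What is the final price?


First discount:
15% of $192 = $28.80
Price after first discount:
$192 - $28.80 = $163.20
Second discount:
20% of $163.20 = $32.64
Final price:
$163.20 - $32.64 = $130.56

$130.56


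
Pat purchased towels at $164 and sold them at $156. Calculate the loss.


Selling price = $156
Cost price = $164
Loss = cost price - selling price:
Loss = $164 - $156 = $8

$8


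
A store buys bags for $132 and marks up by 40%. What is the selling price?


Calculate the markup amount:
40% of $132 = $52.80
Add to cost:
$132 + $52.80 = $184.80

$184.80


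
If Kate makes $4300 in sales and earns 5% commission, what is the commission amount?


Convert rate to decimal:
5% = 0.05
Multiply by sales:
$4300 x 0.05 = $215

$215


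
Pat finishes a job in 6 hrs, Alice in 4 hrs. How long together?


Pat's rate: 1/6 of the job per hour
Alice's rate: 1/4 of the job per hour
Combined rate: 1/6 + 1/4 = 5/12 per hour
Time = 1 / (5/12) = 12/5 = 2.4 hours

2.4 hours


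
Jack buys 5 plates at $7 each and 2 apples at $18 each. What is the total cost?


Cost of plates:
5 x $7 = $35
Cost of apples:
2 x $18 = $36
Add both:
$35 + $36 = $71

$71


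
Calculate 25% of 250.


Convert percentage to decimal:
25% = 0.25
Multiply:
250 x 0.25 = 62.5

62.5


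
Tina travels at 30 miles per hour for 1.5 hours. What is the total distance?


Use the formula: distance = speed x time
Speed = 30 mph, Time = 1.5 hours
30 x 1.5 = 45 miles

45 miles


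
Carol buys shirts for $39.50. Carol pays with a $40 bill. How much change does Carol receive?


Start with the amount paid:
$40
Subtract the price:
$40 - $39.50 = $0.50

$0.50


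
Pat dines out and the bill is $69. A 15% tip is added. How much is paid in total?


Calculate the tip:
15% of $69 = $10.35
Add tip to meal cost:
$69 + $10.35 = $79.35

$79.35


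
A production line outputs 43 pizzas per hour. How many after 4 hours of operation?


Production rate: 43 pizzas per hour
Time: 4 hours
Total: 43 x 4 = 172 pizzas

172 pizzas


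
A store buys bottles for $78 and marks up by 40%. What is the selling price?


Calculate the markup amount:
40% of $78 = $31.20
Add to cost:
$78 + $31.20 = $109.20

$109.20


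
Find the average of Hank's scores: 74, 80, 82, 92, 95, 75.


Add the scores:
74 + 80 + 82 + 92 + 95 + 75 = 498
Divide by the number of tests:
498 / 6 = 83

83


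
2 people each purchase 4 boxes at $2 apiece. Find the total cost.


Cost per person:
4 x $2 = $8
Group total:
2 x $8 = $16

$16


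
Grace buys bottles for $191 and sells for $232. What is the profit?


Selling price = $232
Cost price = $191
Profit = selling price - cost price:
Profit = $232 - $191 = $41

$41


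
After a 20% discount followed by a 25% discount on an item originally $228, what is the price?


First discount:
20% of $228 = $45.60
Price after first discount:
$228 - $45.60 = $182.40
Second discount:
25% of $182.40 = $45.60
Final price:
$182.40 - $45.60 = $136.80

$136.80


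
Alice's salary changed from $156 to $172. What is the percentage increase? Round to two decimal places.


Find the absolute change:
|172 - 156| = 16
Divide by original and multiply by 100:
16 / 156 x 100 = 10.2564...% ≈ 10.26%

10.26%


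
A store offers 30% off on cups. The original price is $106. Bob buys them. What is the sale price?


Calculate the discount amount:
30% of $106 = $31.80
Subtract from original:
$106 - $31.80 = $74.20

$74.20


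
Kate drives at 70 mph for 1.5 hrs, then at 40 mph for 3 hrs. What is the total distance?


Leg 1 distance:
70 x 1.5 = 105 miles
Leg 2 distance:
40 x 3 = 120 miles
Total distance:
105 + 120 = 225 miles

225 miles


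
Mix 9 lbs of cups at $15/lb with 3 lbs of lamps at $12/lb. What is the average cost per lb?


Cost of cups:
9 x $15 = $135
Cost of lamps:
3 x $12 = $36
Total cost: $135 + $36 = $171
Total weight: 12 lbs
Average: $171 / 12 = $14.25/lb

$14.25/lb


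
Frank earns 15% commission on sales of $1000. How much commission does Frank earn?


Convert rate to decimal:
15% = 0.15
Multiply by sales:
$1000 x 0.15 = $150

$150


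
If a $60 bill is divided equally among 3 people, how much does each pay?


Total bill: $60
Number of people: 3
Each pays: $60 / 3 = $20

$20


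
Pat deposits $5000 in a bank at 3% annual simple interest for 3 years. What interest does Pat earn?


Use the formula I = P x R x T / 100
P x R x T = 5000 x 3 x 3 = 45000
I = 45000 / 100 = $450

$450


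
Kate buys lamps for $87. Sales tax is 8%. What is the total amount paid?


Calculate the tax:
8% of $87 = $6.96
Add tax to price:
$87 + $6.96 = $93.96

$93.96


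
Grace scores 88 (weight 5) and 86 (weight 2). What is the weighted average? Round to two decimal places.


Weighted sum:
5 x 88 + 2 x 86 = 612
Total weight:
5 + 2 = 7
Weighted average:
612 / 7 = 87.4285... ≈ 87.43

87.43


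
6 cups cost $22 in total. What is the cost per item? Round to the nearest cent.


Total cost: $22
Number of items: 6
Unit price: $22 / 6 = $3.6666... ≈ $3.67

$3.67


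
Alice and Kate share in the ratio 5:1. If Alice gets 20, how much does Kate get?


Find the multiplier:
20 / 5 = 4
Apply to Kate's share:
1 x 4 = 4

4


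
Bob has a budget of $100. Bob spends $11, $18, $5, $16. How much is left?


Add up expenses:
$11 + $18 + $5 + $16 = $50
Subtract from budget:
$100 - $50 = $50

$50


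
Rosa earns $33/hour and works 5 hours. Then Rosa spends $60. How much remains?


Calculate earnings:
5 x $33 = $165
Subtract spending:
$165 - $60 = $105

$105


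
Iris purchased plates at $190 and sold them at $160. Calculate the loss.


Selling price = $160
Cost price = $190
Loss = cost price - selling price:
Loss = $190 - $160 = $30

$30


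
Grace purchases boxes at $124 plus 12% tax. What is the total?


Calculate the tax:
12% of $124 = $14.88
Add tax to price:
$124 + $14.88 = $138.88

$138.88


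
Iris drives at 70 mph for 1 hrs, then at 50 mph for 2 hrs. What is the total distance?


Leg 1 distance:
70 x 1 = 70 miles
Leg 2 distance:
50 x 2 = 100 miles
Total distance:
70 + 100 = 170 miles

170 miles


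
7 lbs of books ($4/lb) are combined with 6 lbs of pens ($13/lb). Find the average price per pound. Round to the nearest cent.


Cost of books:
7 x $4 = $28
Cost of pens:
6 x $13 = $78
Total cost: $28 + $78 = $106
Total weight: 13 lbs
Average: $106 / 13 = $8.1538... ≈ $8.15/lb

$8.15/lb


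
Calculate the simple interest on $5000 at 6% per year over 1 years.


Use the formula I = P x R x T / 100
P x R x T = 5000 x 6 x 1 = 30000
I = 30000 / 100 = $300

$300


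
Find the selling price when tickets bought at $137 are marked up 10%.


Calculate the markup amount:
10% of $137 = $13.70
Add to cost:
$137 + $13.70 = $150.70

$150.70
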